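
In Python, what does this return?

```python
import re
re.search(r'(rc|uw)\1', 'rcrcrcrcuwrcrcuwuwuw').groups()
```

`\1` is not a pattern — it's the concrete string captured by group 1, re-applied verbatim.
`search` walks the string left to right and returns the first match it finds.
The match spans [0:4] → 'rcrc'.
Captured: group 1 = 'rc'.

('rc',)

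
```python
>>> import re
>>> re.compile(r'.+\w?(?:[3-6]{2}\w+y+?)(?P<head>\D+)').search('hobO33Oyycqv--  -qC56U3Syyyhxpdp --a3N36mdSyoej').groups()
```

('oej',)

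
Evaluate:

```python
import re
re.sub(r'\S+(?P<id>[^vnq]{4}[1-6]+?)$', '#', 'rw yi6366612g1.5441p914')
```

'rw #'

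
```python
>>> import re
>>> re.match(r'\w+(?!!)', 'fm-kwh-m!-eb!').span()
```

With `match`, the pattern is implicitly anchored at the beginning.
The match spans [0:2] → 'fm'.

(0, 2)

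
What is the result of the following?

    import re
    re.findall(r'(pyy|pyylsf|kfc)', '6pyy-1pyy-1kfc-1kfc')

['pyy', 'pyy', 'kfc', 'kfc']

Scanning left to right: at [1:4] match 'pyy', group 1 = 'pyy'; at [6:9] match 'pyy', group 1 = 'pyy'; at [11:14] match 'kfc', group 1 = 'kfc'; at [16:19] match 'kfc', group 1 = 'kfc'.
With a single group, `findall` returns only what that group captured — 4 items.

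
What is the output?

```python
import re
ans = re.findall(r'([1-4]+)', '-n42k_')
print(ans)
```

The pattern matches one or more of a character in [1-4] (captured).
Because there's exactly one group, `findall` drops the full match and keeps group 1 from the one hit.

['42']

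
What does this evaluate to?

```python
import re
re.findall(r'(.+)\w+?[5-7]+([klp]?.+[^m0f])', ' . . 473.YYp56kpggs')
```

[(' . . 473.YYp', 'kpggs')]

This matches one or more of any character (captured); then one or more of a word character (lazy), then one or more of a character in [5-7]; then optionally one of [klp], then one or more of any character, then any character except [m0f] (captured).
Walking the string: at [0:19] match ' . . 473.YYp56kpggs', groups = (' . . 473.YYp', 'kpggs').
2 groups means the one result is a tuple of 2 captured strings — 1 here.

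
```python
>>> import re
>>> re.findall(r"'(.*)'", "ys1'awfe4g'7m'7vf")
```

["awfe4g'7m"]

With a single group, `findall` returns only what that group captured — 1 item.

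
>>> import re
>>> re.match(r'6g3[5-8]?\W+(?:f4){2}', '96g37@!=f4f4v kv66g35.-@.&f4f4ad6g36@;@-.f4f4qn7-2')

None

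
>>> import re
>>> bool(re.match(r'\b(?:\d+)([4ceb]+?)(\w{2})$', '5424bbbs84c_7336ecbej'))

False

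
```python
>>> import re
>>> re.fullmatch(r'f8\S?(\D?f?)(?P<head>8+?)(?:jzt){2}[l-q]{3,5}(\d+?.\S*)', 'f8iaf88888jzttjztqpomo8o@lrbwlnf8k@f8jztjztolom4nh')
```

None

For `fullmatch`, every character of the input must be accounted for by the pattern.
Here the pattern can't cover the whole string, so the call returns None.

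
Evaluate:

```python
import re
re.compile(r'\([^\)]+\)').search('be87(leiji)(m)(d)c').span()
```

(4, 11)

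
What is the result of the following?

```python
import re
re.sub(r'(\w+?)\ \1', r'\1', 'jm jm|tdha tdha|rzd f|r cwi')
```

A backreference is literal: `\1` must see the identical characters the first group matched.
Each match is replaced using the text its own group 1 captured.

'jm|tdha|rzd f|r cwi'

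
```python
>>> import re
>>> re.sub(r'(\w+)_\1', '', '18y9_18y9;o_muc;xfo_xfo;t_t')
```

';o_muc;;'

A backreference is literal: `\1` must see the identical characters the first group matched.
Matches: at [0:9] → '18y9_18y9'; at [16:23] → 'xfo_xfo'; at [24:27] → 't_t'.
Every occurrence is swapped for ''.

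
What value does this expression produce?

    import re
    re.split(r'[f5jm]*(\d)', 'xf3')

['x', '3', '']

The pattern matches zero or more of one of [f5jm]; then a digit (captured).
Matches to split on: at [1:3] → 'f3'.
With a capturing group present, the delimiter's captured portion is kept in the result list.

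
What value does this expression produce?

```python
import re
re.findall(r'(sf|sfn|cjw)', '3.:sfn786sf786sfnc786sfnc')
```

Alternation tries branches left to right and keeps the first one that lets the overall match succeed at that position.
Walking the string: at [3:5] match 'sf', group 1 = 'sf'; at [9:11] match 'sf', group 1 = 'sf'; at [14:16] match 'sf', group 1 = 'sf'; at [21:23] match 'sf', group 1 = 'sf'.
Because there's exactly one group, `findall` drops the full match and keeps group 1 from each hit.

['sf', 'sf', 'sf', 'sf']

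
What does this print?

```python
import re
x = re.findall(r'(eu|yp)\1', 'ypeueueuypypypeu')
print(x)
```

`\1` has to match the exact text group 1 already captured.
Because there's exactly one group, `findall` drops the full match and keeps group 1 from each hit.

['eu', 'yp']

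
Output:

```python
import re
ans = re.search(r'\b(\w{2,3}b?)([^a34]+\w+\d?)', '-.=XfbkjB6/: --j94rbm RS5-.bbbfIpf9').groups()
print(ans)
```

The pattern matches a word boundary (`\b`, zero-width); then 2 to 3 of a word character, then optionally a literal 'b' (captured); then one or more of any character except [a34], then one or more of a word character, then optionally a digit (captured).
`search` walks the string left to right and returns the first match it finds.
The match spans [3:21] → 'XfbkjB6/: --j94rbm'.
Captured: group 1 = 'Xfb', group 2 = 'kjB6/: --j94rbm'.

('Xfb', 'kjB6/: --j94rbm')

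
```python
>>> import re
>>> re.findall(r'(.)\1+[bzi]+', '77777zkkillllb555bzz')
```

['7', 'k', 'l', '5']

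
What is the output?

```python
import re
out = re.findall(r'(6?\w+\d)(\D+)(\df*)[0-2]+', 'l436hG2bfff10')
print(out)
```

Pattern: optionally the literal '6', then one or more of a word character, then a digit (captured); then one or more of a non-digit (captured); then a digit, then zero or more of the literal 'f' (captured); then one or more of a character in [0-2].
Scanning left to right: at [0:13] match 'l436hG2bfff10', groups = ('l436hG2', 'bfff', '1').
`findall` packs the 3 group values into a tuple for every match.

[('l436hG2', 'bfff', '1')]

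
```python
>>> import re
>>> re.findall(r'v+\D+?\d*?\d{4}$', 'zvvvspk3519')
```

['vvvspk3519']

`findall` yields the raw match text (1 of them) because the pattern has no groups.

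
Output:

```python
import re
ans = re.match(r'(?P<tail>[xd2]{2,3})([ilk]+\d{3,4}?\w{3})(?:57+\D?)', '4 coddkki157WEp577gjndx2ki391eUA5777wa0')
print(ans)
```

This matches 2 to 3 of one of [xd2] (captured as 'tail'); then one or more of one of [ilk], then 3 to 4 of a digit (lazy), then exactly 3 of a word character (captured); then the literal '5', then one or more of a literal '7', then optionally a non-digit (non-capturing group).
`re.match` only tries the pattern at the start of the string.
Here position 0 doesn't satisfy it, so the call returns None.

None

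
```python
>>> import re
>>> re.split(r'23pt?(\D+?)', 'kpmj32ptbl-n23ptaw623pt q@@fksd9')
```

This matches the literal '23p', then optionally the literal 't'; then one or more of a non-digit (lazy) (captured).
Matches to split on: at [12:17] → '23pta'; at [19:24] → '23pt '.
With a capturing group present, the delimiter's captured portion is kept in the result list.

['kpmj32ptbl-n', 'a', 'w6', ' ', 'q@@fksd9']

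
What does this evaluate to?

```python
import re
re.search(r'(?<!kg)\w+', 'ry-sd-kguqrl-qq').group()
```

A negative assertion filters positions out without eating any characters.
`search` walks the string left to right and returns the first match it finds.
The match spans [0:2] → 'ry'.

'ry'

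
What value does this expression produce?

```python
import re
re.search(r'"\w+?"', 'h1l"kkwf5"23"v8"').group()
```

`search` walks the string left to right and returns the first match it finds.
The match spans [3:10] → '"kkwf5"'.

'"kkwf5"'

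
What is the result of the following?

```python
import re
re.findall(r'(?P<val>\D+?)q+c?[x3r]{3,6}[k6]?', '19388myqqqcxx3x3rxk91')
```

['my']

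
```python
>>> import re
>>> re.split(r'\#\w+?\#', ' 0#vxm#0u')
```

[' 0', '0u']

Splitting on the pattern gives 2 pieces.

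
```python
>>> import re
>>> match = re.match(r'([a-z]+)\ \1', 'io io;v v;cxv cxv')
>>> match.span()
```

(0, 5)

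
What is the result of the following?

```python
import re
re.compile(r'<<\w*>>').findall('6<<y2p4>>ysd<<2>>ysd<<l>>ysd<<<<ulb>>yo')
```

['<<y2p4>>', '<<2>>', '<<l>>', '<<ulb>>']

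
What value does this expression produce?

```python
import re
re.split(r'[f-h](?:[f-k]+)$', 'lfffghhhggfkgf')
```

['l', '']

Pattern: a character in [f-h]; then one or more of a character in [f-k] (non-capturing group); then anchored at the end.
Matches to split on: at [1:14] → 'fffghhhggfkgf'.
The string is cut at each match, leaving 2 pieces.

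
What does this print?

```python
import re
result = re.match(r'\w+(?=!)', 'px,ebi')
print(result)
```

Lookahead/lookbehind check context without consuming it, so the matched span excludes the asserted characters.
`re.match` won't scan ahead — the pattern has to work from the very first character.
Here the string doesn't start with a match, so the call returns None.

None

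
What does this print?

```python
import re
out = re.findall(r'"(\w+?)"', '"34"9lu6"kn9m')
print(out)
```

Scanning left to right: at [0:4] match '"34"', group 1 = '34'.
Because there's exactly one group, `findall` drops the full match and keeps group 1 from the one hit.

['34']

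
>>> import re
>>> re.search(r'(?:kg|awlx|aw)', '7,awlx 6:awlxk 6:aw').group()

'awlx'

Alternation isn't longest-match — the leftmost alternative that fits at this position is chosen.
`search` walks the string left to right and returns the first match it finds.
The match spans [2:6] → 'awlx'.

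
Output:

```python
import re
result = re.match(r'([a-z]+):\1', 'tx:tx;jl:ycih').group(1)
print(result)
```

tx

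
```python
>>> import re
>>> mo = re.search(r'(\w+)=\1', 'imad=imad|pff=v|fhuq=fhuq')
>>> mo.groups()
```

('imad',)

A backreference is literal: `\1` must see the identical characters the first group matched.
`search` walks the string left to right and returns the first match it finds.
The match spans [0:9] → 'imad=imad'.
Captured: group 1 = 'imad'.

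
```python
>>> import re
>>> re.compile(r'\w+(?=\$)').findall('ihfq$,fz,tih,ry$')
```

['ihfq', 'ry']

The `(?=…)`/`(?<=…)` assertion just peeks at neighbouring text; it doesn't advance the match position.
Matches: at [0:4] → 'ihfq'; at [13:15] → 'ry'.
`findall` yields the raw match text (2 of them) because the pattern has no groups.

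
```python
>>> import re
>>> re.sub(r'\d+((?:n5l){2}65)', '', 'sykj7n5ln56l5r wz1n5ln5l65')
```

This matches one or more of a digit; then the literal 'n5l' repeated 2 times, then the literal '65' (captured).
`sub` substitutes '' at each match site.

'sykj7n5ln56l5r wz'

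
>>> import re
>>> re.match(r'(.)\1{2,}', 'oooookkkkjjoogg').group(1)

After group 1 captures some text, `\1` only succeeds where that same text appears again.
With `match`, the pattern is implicitly anchored at the beginning.
The match spans [0:5] → 'ooooo'.
Captured: group 1 = 'o'.

'o'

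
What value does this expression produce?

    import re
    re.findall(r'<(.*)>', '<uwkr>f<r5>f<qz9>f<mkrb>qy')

['uwkr>f<r5>f<qz9>f<mkrb']

Matches: at [0:24] match '<uwkr>f<r5>f<qz9>f<mkrb>', group 1 = 'uwkr>f<r5>f<qz9>f<mkrb'.
`findall` collects group 1 from the one match (1 total).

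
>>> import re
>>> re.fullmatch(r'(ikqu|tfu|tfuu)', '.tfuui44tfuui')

None

`re.fullmatch` is like wrapping the pattern in `^…$` (in single-line mode).
Here the pattern can't cover the whole string, so the call returns None.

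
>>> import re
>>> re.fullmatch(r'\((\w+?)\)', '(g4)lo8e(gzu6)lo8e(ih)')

None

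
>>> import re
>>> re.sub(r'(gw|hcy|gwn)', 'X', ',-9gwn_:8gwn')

',-9Xn_:8Xn'

Alternation isn't longest-match — the leftmost alternative that fits at this position is chosen.
Every occurrence is swapped for 'X'.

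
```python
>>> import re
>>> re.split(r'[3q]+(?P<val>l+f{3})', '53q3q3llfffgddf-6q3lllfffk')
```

['5', 'llfff', 'gddf-6', 'lllfff', 'k']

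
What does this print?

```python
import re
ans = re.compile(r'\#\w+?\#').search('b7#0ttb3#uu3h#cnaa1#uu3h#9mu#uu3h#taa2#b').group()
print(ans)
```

`re.search` scans for the first position where the pattern succeeds.
The match spans [2:9] → '#0ttb3#'.

#0ttb3#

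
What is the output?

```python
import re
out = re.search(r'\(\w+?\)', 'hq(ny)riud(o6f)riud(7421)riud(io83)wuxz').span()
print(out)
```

(2, 6)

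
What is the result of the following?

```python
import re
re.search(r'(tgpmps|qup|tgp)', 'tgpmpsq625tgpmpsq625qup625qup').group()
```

'tgpmps'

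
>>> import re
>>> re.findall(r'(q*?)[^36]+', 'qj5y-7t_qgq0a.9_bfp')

['']

The pattern matches zero or more of a literal 'q' (lazy) (captured); then one or more of any character except [36].
Lazy quantifiers expand one character at a time until the remainder of the pattern can match.
Matches: at [0:19] match 'qj5y-7t_qgq0a.9_bfp', group 1 = ''.
Because there's exactly one group, `findall` drops the full match and keeps group 1 from the one hit.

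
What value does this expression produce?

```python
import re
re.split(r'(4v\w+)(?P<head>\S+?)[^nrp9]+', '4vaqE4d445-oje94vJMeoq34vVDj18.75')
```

['', '4vaqE4d445', '-', '9', '4vJMeoq34vVDj18', '.', '']

This matches the literal '4v', then one or more of a word character (captured); then one or more of a non-whitespace character (lazy) (captured as 'head'); then one or more of any character except [nrp9].
Matches to split on: at [0:14] → '4vaqE4d445-oje'; at [15:33] → '4vJMeoq34vVDj18.75'.
With a capturing group present, the delimiter's captured portion is kept in the result list.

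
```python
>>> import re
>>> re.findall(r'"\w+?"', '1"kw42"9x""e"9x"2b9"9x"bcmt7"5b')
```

['"kw42"', '"e"', '"2b9"', '"bcmt7"']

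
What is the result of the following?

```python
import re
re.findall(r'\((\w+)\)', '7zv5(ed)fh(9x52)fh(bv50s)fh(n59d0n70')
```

['ed', '9x52', 'bv50s']

Scanning left to right: at [4:8] match '(ed)', group 1 = 'ed'; at [10:16] match '(9x52)', group 1 = '9x52'; at [18:25] match '(bv50s)', group 1 = 'bv50s'.
One capturing group, so `findall` returns just the captured substring from each match — 3 in all.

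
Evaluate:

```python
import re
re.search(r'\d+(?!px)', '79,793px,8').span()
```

(0, 2)

The negative lookaround is zero-width — it rules out positions where the adjacent text would match, without consuming anything.
The match spans [0:2] → '79'.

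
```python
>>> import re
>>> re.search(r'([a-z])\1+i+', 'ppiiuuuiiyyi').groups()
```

The match spans [0:4] → 'ppii'.
Captured: group 1 = 'p'.

('p',)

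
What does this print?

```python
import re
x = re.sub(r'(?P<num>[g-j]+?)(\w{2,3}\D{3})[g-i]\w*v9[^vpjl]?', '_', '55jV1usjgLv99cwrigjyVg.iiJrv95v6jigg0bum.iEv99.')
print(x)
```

55_cwr_v6_.

Pattern: one or more of a character in [g-j] (lazy) (captured as 'num'); then 2 to 3 of a word character, then exactly 3 of a non-digit (captured); then a character in [g-i], then zero or more of a word character, then the literal 'v9'; then optionally any character except [vpjl].
Matches: at [2:13] → 'jV1usjgLv99'; at [16:30] → 'igjyVg.iiJrv95'; at [32:46] → 'jigg0bum.iEv99'.
Each match is replaced by '_'.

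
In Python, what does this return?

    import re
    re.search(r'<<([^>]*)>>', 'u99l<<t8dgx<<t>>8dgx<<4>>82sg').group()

'<<t8dgx<<t>>'

`re.search` tries every starting position until one works.
The match spans [4:16] → '<<t8dgx<<t>>'.
Captured: group 1 = 't8dgx<<t'.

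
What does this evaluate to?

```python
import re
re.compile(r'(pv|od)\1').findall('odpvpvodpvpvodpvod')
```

['pv', 'pv']

The backreference `\1` re-matches whatever the first group consumed, character for character.
One capturing group, so `findall` returns just the captured substring from each match — 2 in all.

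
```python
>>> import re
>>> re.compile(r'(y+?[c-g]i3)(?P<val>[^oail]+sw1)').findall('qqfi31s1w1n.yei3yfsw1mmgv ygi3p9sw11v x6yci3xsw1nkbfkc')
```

[('yei3', 'yfsw1'), ('ygi3', 'p9sw1'), ('yci3', 'xsw1')]

Pattern: one or more of the literal 'y' (lazy), then a character in [c-g], then the literal 'i3' (captured); then one or more of any character except [oail], then the literal 'sw1' (captured as 'val').
Walking the string: at [12:21] match 'yei3yfsw1', groups = ('yei3', 'yfsw1'); at [26:35] match 'ygi3p9sw1', groups = ('ygi3', 'p9sw1'); at [40:48] match 'yci3xsw1', groups = ('yci3', 'xsw1').
With 2 capturing groups, `findall` returns a 2-tuple per match.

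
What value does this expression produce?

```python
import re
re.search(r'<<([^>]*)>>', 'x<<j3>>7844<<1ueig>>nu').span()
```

(1, 7)

The match spans [1:7] → '<<j3>>'.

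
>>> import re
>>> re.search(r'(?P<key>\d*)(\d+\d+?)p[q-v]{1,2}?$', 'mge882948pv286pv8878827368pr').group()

Pattern: zero or more of a digit (captured as 'key'); then one or more of a digit, then one or more of a digit (lazy) (captured); then a literal 'p', then 1 to 2 of a character in [q-v] (lazy); then anchored at the end.
`re.search` tries every starting position until one works.
The match spans [16:28] → '8878827368pr'.
Captured: group 1 = '88788273', group 2 = '68'.

'8878827368pr'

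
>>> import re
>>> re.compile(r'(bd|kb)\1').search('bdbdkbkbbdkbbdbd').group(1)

The backreference `\1` re-matches whatever the first group consumed, character for character.
`re.search` tries every starting position until one works.
The match spans [0:4] → 'bdbd'.
Captured: group 1 = 'bd'.

'bd'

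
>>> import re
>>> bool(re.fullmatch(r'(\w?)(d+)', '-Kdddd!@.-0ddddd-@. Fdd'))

For `fullmatch`, every character of the input must be accounted for by the pattern.
Here there's no way to consume every character, so the call returns None, and `bool(None)` is False.

False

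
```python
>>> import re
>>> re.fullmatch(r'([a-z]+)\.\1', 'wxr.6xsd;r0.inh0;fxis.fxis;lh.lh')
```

`fullmatch` succeeds only if the pattern covers the string from start to end.
Here there's no way to consume every character, so the call returns None.

None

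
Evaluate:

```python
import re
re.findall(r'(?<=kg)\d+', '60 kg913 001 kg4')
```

Lookahead/lookbehind check context without consuming it, so the matched span excludes the asserted characters.
With no groups in the pattern, `findall` gives back each whole match — 2 here.

['913', '4']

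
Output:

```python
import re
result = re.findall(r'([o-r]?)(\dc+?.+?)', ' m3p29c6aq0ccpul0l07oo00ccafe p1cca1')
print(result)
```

Because the quantifier is non-greedy, it stops expanding at the earliest point where the rest of the pattern can succeed.
Multiple groups make `findall` return tuples — one 2-tuple for each match.

[('', '9c6'), ('q', '0cc'), ('', '0cc'), ('p', '1cc')]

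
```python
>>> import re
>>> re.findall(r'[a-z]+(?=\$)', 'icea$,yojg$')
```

The positive lookaround only admits positions where the adjacent text matches; those characters stay outside the span.
Since nothing is captured, `findall` lists the 2 matched substrings directly.

['icea', 'yojg']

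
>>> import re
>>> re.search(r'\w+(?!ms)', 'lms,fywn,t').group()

'lms'

The negative lookahead/lookbehind blocks any match where the forbidden context is present.
`search` walks the string left to right and returns the first match it finds.
The match spans [0:3] → 'lms'.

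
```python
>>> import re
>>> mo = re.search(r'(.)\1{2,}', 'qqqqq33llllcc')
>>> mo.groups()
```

('q',)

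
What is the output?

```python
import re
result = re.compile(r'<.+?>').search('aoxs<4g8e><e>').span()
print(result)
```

(4, 10)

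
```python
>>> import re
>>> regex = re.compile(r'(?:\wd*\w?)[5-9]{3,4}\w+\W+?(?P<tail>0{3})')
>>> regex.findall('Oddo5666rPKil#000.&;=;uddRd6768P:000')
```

Pattern: a word character, then zero or more of the literal 'd', then optionally a word character (non-capturing group); then 3 to 4 of a character in [5-9], then one or more of a word character, then one or more of a non-word character (lazy); then exactly 3 of a literal '0' (captured as 'tail').
Matches: at [0:17] match 'Oddo5666rPKil#000', group 1 = '000'; at [25:36] match 'Rd6768P:000', group 1 = '000'.
Because there's exactly one group, `findall` drops the full match and keeps group 1 from each hit.

['000', '000']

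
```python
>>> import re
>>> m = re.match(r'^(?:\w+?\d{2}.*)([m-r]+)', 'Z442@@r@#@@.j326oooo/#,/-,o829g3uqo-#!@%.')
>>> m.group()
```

With `match`, the pattern is implicitly anchored at the beginning.
The match spans [0:35] → 'Z442@@r@#@@.j326oooo/#,/-,o829g3uqo'.

'Z442@@r@#@@.j326oooo/#,/-,o829g3uqo'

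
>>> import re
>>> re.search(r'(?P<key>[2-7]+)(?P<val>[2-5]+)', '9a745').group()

'745'

The pattern matches one or more of a character in [2-7] (captured as 'key'); then one or more of a character in [2-5] (captured as 'val').
Unlike `match`, `search` isn't anchored — it looks for the pattern anywhere in the string.
The match spans [2:5] → '745'.
Captured: group 1 = '74', group 2 = '5'.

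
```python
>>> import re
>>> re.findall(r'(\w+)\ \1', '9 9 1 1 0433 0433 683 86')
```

`\1` is not a pattern — it's the concrete string captured by group 1, re-applied verbatim.
One capturing group, so `findall` returns just the captured substring from each match — 3 in all.

['9', '1', '0433']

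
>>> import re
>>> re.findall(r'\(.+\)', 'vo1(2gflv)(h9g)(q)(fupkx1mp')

Since nothing is captured, `findall` lists the 1 matched substring directly.

['(2gflv)(h9g)(q)']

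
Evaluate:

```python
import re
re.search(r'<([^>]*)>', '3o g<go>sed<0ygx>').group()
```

'<go>'

The match spans [4:8] → '<go>'.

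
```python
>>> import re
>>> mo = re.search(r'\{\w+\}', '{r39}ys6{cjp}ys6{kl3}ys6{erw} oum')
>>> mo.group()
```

'{r39}'

`re.search` tries every starting position until one works.
The match spans [0:5] → '{r39}'.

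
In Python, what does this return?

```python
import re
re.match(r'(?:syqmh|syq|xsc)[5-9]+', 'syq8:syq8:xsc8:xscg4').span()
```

(0, 4)

`re.match` only tries the pattern at the start of the string.
The match spans [0:4] → 'syq8'.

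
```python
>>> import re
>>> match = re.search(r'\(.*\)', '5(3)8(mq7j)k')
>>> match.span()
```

`re.search` tries every starting position until one works.
The match spans [1:11] → '(3)8(mq7j)'.

(1, 11)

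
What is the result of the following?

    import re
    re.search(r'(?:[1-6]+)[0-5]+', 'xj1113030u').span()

The pattern matches one or more of a character in [1-6] (non-capturing group); then one or more of a character in [0-5].
The match spans [2:9] → '1113030'.

(2, 9)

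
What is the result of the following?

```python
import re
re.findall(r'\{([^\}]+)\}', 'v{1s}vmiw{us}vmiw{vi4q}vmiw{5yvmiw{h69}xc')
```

['1s', 'us', 'vi4q', '5yvmiw{h69']

Scanning left to right: at [1:5] match '{1s}', group 1 = '1s'; at [9:13] match '{us}', group 1 = 'us'; at [17:23] match '{vi4q}', group 1 = 'vi4q'; at [27:39] match '{5yvmiw{h69}', group 1 = '5yvmiw{h69'.
Because there's exactly one group, `findall` drops the full match and keeps group 1 from each hit.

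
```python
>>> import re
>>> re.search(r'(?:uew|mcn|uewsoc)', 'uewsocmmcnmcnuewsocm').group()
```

'uew'

Branches in `(...|...)` are attempted left-to-right; the first branch that allows the whole pattern to succeed is taken.
`re.search` scans for the first position where the pattern succeeds.
The match spans [0:3] → 'uew'.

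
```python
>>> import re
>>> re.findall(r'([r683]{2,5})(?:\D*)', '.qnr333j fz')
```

This matches 2 to 5 of one of [r683] (captured); then zero or more of a non-digit (non-capturing group).
Scanning left to right: at [3:11] match 'r333j fz', group 1 = 'r333'.
One capturing group, so `findall` returns just the captured substring from the one match — 1 in all.

['r333']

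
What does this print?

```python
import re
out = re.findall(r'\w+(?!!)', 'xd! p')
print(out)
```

The negative lookaround is zero-width — it rules out positions where the adjacent text would match, without consuming anything.
Matches: at [0:1] → 'x'; at [4:5] → 'p'.
Since nothing is captured, `findall` lists the 2 matched substrings directly.

['x', 'p']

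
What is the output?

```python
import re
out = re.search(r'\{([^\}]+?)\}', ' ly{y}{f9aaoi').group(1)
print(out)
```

The match spans [3:6] → '{y}'.
Captured: group 1 = 'y'.

y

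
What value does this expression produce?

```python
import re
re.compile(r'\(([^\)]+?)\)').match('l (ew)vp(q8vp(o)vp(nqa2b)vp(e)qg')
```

None

`re.match` won't scan ahead — the pattern has to work from the very first character.
Here the pattern fails at index 0, so the call returns None.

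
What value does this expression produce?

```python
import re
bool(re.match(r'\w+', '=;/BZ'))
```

False

`re.match` only tries the pattern at the start of the string.
Here position 0 doesn't satisfy it, so the call returns None, and `bool(None)` is False.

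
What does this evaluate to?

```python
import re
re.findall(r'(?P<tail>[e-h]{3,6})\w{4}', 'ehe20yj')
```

Pattern: 3 to 6 of a character in [e-h] (captured as 'tail'); then exactly 4 of a word character.
Matches: at [0:7] match 'ehe20yj', group 1 = 'ehe'.
With a single group, `findall` returns only what that group captured — 1 item.

['ehe']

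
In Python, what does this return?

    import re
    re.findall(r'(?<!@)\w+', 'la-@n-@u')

['la']

A negative assertion filters positions out without eating any characters.
No capturing groups, so `findall` returns the 1 full match string.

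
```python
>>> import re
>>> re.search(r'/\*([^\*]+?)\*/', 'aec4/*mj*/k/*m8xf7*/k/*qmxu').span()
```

`re.search` tries every starting position until one works.
The match spans [4:10] → '/*mj*/'.
Captured: group 1 = 'mj'.

(4, 10)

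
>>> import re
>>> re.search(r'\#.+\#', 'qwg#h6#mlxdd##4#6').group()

'#h6#mlxdd##4#'

Unlike `match`, `search` isn't anchored — it looks for the pattern anywhere in the string.
The match spans [3:16] → '#h6#mlxdd##4#'.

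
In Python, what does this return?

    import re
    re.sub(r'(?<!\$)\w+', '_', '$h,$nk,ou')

`(?!…)`/`(?<!…)` only lets a position through if the neighbouring text does NOT match; no characters are consumed.
Every occurrence is swapped for '_'.

'$h,$n_,_'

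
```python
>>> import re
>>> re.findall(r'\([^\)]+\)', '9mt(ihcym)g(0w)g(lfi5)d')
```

['(ihcym)', '(0w)', '(lfi5)']

Walking the string: at [3:10] → '(ihcym)'; at [11:15] → '(0w)'; at [16:22] → '(lfi5)'.
No capturing groups, so `findall` returns the 3 full match strings.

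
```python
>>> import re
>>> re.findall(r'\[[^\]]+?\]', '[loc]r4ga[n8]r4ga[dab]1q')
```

With no groups in the pattern, `findall` gives back each whole match — 3 here.

['[loc]', '[n8]', '[dab]']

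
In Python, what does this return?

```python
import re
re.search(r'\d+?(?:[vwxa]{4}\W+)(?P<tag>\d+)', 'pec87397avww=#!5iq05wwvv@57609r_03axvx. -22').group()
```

The pattern matches one or more of a digit (lazy); then exactly 4 of one of [vwxa], then one or more of a non-word character (non-capturing group); then one or more of a digit (captured as 'tag').
Unlike `match`, `search` isn't anchored — it looks for the pattern anywhere in the string.
The match spans [3:16] → '87397avww=#!5'.
Captured: group 1 = '5'.

'87397avww=#!5'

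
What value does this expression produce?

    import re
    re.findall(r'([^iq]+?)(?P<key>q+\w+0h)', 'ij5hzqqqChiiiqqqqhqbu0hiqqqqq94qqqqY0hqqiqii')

[('j5hz', 'qqqChiiiqqqqhqbu0hiqqqqq94qqqqY0h')]

The pattern matches one or more of any character except [iq] (lazy) (captured); then one or more of the literal 'q', then one or more of a word character, then the literal '0h' (captured as 'key').
Walking the string: at [1:38] match 'j5hzqqqChiiiqqqqhqbu0hiqqqqq94qqqqY0h', groups = ('j5hz', 'qqqChiiiqqqqhqbu0hiqqqqq94qqqqY0h').
With 2 capturing groups, `findall` returns a 2-tuple per match.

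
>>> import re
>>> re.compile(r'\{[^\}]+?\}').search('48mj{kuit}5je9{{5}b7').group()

'{kuit}'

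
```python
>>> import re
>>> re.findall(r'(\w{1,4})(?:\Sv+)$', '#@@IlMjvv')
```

['IlMj']

The pattern matches 1 to 4 of a word character (captured); then a non-whitespace character, then one or more of the literal 'v' (non-capturing group); then anchored at the end.
Matches: at [3:9] match 'IlMjvv', group 1 = 'IlMj'.
Because there's exactly one group, `findall` drops the full match and keeps group 1 from the one hit.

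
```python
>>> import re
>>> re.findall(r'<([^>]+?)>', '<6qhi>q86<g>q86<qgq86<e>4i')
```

With a single group, `findall` returns only what that group captured — 3 items.

['6qhi', 'g', 'qgq86<e']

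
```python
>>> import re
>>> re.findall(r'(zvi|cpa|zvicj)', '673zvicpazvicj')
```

The regex engine tests alternatives in the order written; an earlier branch that matches wins even if a later one would match more.
One capturing group, so `findall` returns just the captured substring from each match — 3 in all.

['zvi', 'cpa', 'zvi']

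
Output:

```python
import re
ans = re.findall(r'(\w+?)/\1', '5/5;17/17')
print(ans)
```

['5', '17']

`\1` has to match the exact text group 1 already captured.
Matches: at [0:3] match '5/5', group 1 = '5'; at [4:9] match '17/17', group 1 = '17'.
Because there's exactly one group, `findall` drops the full match and keeps group 1 from each hit.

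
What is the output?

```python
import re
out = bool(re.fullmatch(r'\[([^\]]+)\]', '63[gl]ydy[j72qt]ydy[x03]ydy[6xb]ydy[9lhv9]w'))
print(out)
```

False

For `fullmatch`, every character of the input must be accounted for by the pattern.
Here there's no way to consume every character, so the call returns None, and `bool(None)` is False.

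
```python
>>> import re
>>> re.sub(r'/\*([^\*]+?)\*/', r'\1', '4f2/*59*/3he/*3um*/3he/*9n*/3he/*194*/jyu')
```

'4f2593he3um3he9n3he194jyu'

Matches: at [3:9] → '/*59*/'; at [12:19] → '/*3um*/'; at [22:28] → '/*9n*/'; at [31:38] → '/*194*/'.
`\1` in the replacement pulls in group 1's text for each match.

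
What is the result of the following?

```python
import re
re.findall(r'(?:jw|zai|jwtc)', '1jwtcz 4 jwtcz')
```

['jw', 'jw']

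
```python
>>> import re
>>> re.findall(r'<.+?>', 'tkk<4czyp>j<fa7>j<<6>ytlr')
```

['<4czyp>', '<fa7>', '<<6>']

The `?` after the quantifier makes it lazy — it takes as little as possible before letting the rest of the pattern try.
Walking the string: at [3:10] → '<4czyp>'; at [11:16] → '<fa7>'; at [17:21] → '<<6>'.
Since nothing is captured, `findall` lists the 3 matched substrings directly.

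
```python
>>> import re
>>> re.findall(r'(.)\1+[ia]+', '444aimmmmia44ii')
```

['4', 'm', '4']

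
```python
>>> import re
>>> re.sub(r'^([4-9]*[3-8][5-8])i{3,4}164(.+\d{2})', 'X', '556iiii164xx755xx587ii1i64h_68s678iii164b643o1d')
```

'Xo1d'

`sub` substitutes 'X' at each match site.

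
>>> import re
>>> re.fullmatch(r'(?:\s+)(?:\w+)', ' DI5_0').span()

(0, 6)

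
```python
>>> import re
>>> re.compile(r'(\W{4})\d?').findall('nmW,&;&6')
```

The pattern matches exactly 4 of a non-word character (captured); then optionally a digit.
Walking the string: at [3:8] match ',&;&6', group 1 = ',&;&'.
One capturing group, so `findall` returns just the captured substring from the one match — 1 in all.

[',&;&']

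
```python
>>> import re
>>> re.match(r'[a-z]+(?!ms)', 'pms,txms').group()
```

'pms'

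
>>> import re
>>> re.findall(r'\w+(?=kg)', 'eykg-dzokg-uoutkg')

['ey', 'dzo', 'uout']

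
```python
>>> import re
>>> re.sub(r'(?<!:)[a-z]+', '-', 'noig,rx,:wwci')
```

'-,-,:w-'

Because the assertion is negative and zero-width, positions next to the forbidden text are skipped.
Matches: at [0:4] → 'noig'; at [5:7] → 'rx'; at [10:13] → 'wci'.
Each match is replaced by '-'.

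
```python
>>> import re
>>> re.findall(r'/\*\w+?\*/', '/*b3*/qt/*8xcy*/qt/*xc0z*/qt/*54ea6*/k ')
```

['/*b3*/', '/*8xcy*/', '/*xc0z*/', '/*54ea6*/']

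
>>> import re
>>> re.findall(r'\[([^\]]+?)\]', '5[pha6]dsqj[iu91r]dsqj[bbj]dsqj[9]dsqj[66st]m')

['pha6', 'iu91r', 'bbj', '9', '66st']

Matches: at [1:7] match '[pha6]', group 1 = 'pha6'; at [11:18] match '[iu91r]', group 1 = 'iu91r'; at [22:27] match '[bbj]', group 1 = 'bbj'; at [31:34] match '[9]', group 1 = '9'; at [38:44] match '[66st]', group 1 = '66st'.
Because there's exactly one group, `findall` drops the full match and keeps group 1 from each hit.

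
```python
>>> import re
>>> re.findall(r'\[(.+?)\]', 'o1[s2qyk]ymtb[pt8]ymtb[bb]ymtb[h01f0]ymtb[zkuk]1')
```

['s2qyk', 'pt8', 'bb', 'h01f0', 'zkuk']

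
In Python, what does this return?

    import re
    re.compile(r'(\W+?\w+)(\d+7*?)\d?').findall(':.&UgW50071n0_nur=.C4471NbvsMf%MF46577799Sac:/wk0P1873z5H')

[(':.&UgW50071n', '0'), ('=.C447', '1'), ('%MF4657779', '9'), (':/wk0P1873z', '5')]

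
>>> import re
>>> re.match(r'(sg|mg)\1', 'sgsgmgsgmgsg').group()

After group 1 captures some text, `\1` only succeeds where that same text appears again.
`re.match` won't scan ahead — the pattern has to work from the very first character.
The match spans [0:4] → 'sgsg'.
Captured: group 1 = 'sg'.

'sgsg'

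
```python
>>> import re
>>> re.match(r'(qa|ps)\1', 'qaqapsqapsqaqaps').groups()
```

`\1` has to match the exact text group 1 already captured.
`match` is anchored at position 0; if the pattern doesn't fit there, it returns None.
The match spans [0:4] → 'qaqa'.
Captured: group 1 = 'qa'.

('qa',)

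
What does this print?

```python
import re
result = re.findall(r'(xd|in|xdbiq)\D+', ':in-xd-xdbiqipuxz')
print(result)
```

['in']

Scanning left to right: at [1:17] match 'in-xd-xdbiqipuxz', group 1 = 'in'.
`findall` collects group 1 from the one match (1 total).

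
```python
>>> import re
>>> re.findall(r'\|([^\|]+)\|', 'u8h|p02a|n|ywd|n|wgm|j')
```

['p02a', 'ywd', 'wgm']

`findall` collects group 1 from each match (3 total).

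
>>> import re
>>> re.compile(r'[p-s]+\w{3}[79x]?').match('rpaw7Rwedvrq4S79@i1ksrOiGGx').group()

'rpaw7'

`re.match` won't scan ahead — the pattern has to work from the very first character.
The match spans [0:5] → 'rpaw7'.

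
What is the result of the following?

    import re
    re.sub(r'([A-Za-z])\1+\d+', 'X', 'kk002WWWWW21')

A backreference is literal: `\1` must see the identical characters the first group matched.
Matches: at [0:5] → 'kk002'; at [5:12] → 'WWWWW21'.
Each match is replaced by 'X'.

'XX'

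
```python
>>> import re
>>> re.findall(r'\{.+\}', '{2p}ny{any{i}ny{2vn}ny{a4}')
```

Matches: at [0:26] → '{2p}ny{any{i}ny{2vn}ny{a4}'.
Since nothing is captured, `findall` lists the 1 matched substring directly.

['{2p}ny{any{i}ny{2vn}ny{a4}']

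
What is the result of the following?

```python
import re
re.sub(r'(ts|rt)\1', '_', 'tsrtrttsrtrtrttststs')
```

'ts_ts_rt_ts'

A backreference is literal: `\1` must see the identical characters the first group matched.
Matches: at [2:6] → 'rtrt'; at [8:12] → 'rtrt'; at [14:18] → 'tsts'.
Each match is replaced by '_'.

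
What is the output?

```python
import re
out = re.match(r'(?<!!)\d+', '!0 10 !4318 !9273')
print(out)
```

None

`re.match` only tries the pattern at the start of the string.
Here the pattern fails at index 0, so the call returns None.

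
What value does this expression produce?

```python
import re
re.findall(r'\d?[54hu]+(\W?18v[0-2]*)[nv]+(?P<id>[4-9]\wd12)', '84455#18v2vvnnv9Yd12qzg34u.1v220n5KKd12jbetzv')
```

Pattern: optionally a digit; then one or more of one of [54hu]; then optionally a non-word character, then the literal '18v', then zero or more of a character in [0-2] (captured); then one or more of one of [nv]; then a character in [4-9], then a word character, then the literal 'd12' (captured as 'id').
Matches: at [0:20] match '84455#18v2vvnnv9Yd12', groups = ('#18v2', '9Yd12').
2 groups means the one result is a tuple of 2 captured strings — 1 here.

[('#18v2', '9Yd12')]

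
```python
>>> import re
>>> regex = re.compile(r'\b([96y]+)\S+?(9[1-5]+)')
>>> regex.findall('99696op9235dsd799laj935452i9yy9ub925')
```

With the lazy modifier that quantifier settles for the fewest repetitions that let the rest of the pattern succeed (the atoms after it are unaffected and can still be greedy).
With 2 capturing groups, `findall` returns a 2-tuple per match.

[('99696', '9235')]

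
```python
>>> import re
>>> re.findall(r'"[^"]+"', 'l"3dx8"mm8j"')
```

Since nothing is captured, `findall` lists the 1 matched substring directly.

['"3dx8"']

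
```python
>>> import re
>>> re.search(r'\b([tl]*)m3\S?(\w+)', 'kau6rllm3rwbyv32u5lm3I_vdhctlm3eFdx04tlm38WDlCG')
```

Pattern: a word boundary (`\b`, zero-width); then zero or more of one of [tl] (captured); then the literal 'm3', then optionally a non-whitespace character; then one or more of a word character (captured).
Unlike `match`, `search` isn't anchored — it looks for the pattern anywhere in the string.
Here the pattern never matches, so the call returns None.

None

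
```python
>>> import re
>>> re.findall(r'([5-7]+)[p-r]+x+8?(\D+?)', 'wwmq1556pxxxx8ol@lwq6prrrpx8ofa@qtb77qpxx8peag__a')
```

[('556', 'o'), ('6', 'o'), ('77', 'p')]

Lazy quantifiers expand one character at a time until the remainder of the pattern can match.
`findall` packs the 2 group values into a tuple for every match.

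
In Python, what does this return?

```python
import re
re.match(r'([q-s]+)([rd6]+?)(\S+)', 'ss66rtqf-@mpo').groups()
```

The match spans [0:13] → 'ss66rtqf-@mpo'.
Captured: group 1 = 'ss', group 2 = '6', group 3 = '6rtqf-@mpo'.

('ss', '6', '6rtqf-@mpo')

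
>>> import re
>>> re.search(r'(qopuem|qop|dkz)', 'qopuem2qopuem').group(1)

'qopuem'

The match spans [0:6] → 'qopuem'.
Captured: group 1 = 'qopuem'.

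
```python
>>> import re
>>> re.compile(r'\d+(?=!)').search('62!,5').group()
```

'62'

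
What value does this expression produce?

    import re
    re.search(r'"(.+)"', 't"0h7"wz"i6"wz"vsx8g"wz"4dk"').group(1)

The match spans [1:28] → '"0h7"wz"i6"wz"vsx8g"wz"4dk"'.
Captured: group 1 = '0h7"wz"i6"wz"vsx8g"wz"4dk'.

'0h7"wz"i6"wz"vsx8g"wz"4dk'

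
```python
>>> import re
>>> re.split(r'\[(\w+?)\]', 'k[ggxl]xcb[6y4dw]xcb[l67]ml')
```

Matches to split on: at [1:7] → '[ggxl]'; at [10:17] → '[6y4dw]'; at [20:25] → '[l67]'.
`re.split` interleaves the captured-group text with the surrounding fragments.

['k', 'ggxl', 'xcb', '6y4dw', 'xcb', 'l67', 'ml']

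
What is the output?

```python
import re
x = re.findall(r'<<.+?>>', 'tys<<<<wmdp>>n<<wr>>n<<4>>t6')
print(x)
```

Lazy quantifiers expand one character at a time until the remainder of the pattern can match.
Matches: at [3:13] → '<<<<wmdp>>'; at [14:20] → '<<wr>>'; at [21:26] → '<<4>>'.
With no groups in the pattern, `findall` gives back each whole match — 3 here.

['<<<<wmdp>>', '<<wr>>', '<<4>>']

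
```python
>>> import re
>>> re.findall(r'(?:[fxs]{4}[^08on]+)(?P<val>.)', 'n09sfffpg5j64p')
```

This matches exactly 4 of one of [fxs], then one or more of any character except [08on] (non-capturing group); then any character (captured as 'val').
Because there's exactly one group, `findall` drops the full match and keeps group 1 from the one hit.

['p']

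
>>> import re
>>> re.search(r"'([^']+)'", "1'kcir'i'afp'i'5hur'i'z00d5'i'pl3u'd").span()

(1, 7)

`re.search` tries every starting position until one works.
The match spans [1:7] → "'kcir'".
Captured: group 1 = 'kcir'.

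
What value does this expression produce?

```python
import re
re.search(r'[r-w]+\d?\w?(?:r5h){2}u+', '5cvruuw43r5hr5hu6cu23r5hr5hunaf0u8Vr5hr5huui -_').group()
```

'vruuw43r5hr5hu'

The pattern matches one or more of a character in [r-w], then optionally a digit, then optionally a word character; then the literal 'r5h' repeated 2 times, then one or more of a literal 'u'.
The match spans [2:16] → 'vruuw43r5hr5hu'.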